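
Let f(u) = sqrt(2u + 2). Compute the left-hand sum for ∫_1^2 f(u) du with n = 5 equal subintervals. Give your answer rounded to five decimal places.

Δu = (2 − 1)/5 = 0.2.
Left endpoints: 1, 1.2, 1.4, 1.6, 1.8.
f(1) ≈ 2.00000, f(1.2) ≈ 2.09762, f(1.4) ≈ 2.19089, f(1.6) ≈ 2.28035, f(1.8) ≈ 2.36643.
Sum = Δu · [f(1) + f(1.2) + f(1.4) + f(1.6) + f(1.8)].
Sum ≈ 2.18706.

2.18706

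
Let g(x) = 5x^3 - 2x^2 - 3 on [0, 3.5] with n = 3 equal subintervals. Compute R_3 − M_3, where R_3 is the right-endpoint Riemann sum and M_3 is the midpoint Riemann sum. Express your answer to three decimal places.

R_3 ≈ 278.50926.
M_3 ≈ 138.86777.
R_3 − M_3 ≈ 139.641.

139.641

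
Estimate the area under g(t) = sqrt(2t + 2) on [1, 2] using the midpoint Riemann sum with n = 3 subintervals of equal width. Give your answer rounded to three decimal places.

Δt = (2 − 1)/3 = 1/3.
Midpoints: 7/6, 1.5, 11/6.
g(7/6) ≈ 2.082, g(1.5) ≈ 2.236, g(11/6) ≈ 2.380.
Sum = Δt · [g(7/6) + g(1.5) + g(11/6)].
Sum ≈ 2.233.

2.233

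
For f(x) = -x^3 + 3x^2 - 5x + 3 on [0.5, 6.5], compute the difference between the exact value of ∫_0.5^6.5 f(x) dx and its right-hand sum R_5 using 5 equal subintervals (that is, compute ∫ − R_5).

Exact integral: ∫_0.5^6.5 f(x) dx = -258.75.
R_5 = -376.65.
Error = -258.75 − (-376.65) = 117.9.

117.9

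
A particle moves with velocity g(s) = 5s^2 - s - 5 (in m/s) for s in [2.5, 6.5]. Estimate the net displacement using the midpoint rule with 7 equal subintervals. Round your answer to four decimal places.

393.1224

Δs = (6.5 − 2.5)/7 = 4/7.
Midpoints: 39/14, 47/14, 55/14, 4.5, 71/14, 79/14, 87/14.
g(39/14) = 6079/196, g(47/14) = 9407/196, g(55/14) = 13375/196, g(4.5) = 91.75, g(71/14) = 23231/196, g(79/14) = 29119/196, g(87/14) = 35647/196.
Sum = Δs · [g(39/14) + g(47/14) + g(55/14) + ...].
Sum ≈ 393.1224.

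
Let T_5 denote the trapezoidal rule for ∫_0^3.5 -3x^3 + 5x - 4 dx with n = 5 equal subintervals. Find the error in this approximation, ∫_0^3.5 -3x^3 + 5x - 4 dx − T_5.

4.501875

Exact integral: ∫_0^3.5 f(x) dx = -95.921875.
T_5 = -100.42375.
Error = -95.921875 − (-100.42375) = 4.501875.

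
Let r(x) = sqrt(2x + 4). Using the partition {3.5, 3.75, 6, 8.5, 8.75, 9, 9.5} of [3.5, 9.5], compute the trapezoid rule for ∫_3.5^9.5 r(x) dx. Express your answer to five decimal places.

Subinterval widths: 0.25, 2.25, 2.5, 0.25, 0.25, 0.5.
r(3.5) ≈ 3.31662, r(3.75) ≈ 3.39116, r(6) ≈ 4.00000, r(8.5) ≈ 4.58258, r(8.75) ≈ 4.63681, r(9) ≈ 4.69042, r(9.5) ≈ 4.79583.
On each subinterval the trapezoid contributes (Δx_i/2)·[r(x_{i-1}) + r(x_i)].
Sum ≈ 24.57164.

24.57164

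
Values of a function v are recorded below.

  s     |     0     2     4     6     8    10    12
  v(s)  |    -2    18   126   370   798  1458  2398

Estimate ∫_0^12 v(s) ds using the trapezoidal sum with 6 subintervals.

Δs = 2.
T_6 = (2/2)·[(-2) + 2·18 + 2·126 + 2·370 + 2·798 + 2·1458 + 2398] = 7936.

7936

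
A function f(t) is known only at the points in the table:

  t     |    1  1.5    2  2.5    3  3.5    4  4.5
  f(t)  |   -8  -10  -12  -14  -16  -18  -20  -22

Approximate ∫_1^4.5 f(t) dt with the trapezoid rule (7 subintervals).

Δt = 0.5.
T_7 = (0.5/2)·[(-8) + 2·(-10) + 2·(-12) + 2·(-14) + 2·(-16) + 2·(-18) + 2·(-20) + (-22)] = -52.5.

-52.5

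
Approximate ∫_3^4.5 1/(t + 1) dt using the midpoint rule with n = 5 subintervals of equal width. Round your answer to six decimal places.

Δt = (4.5 − 3)/5 = 0.3.
Midpoints: 3.15, 3.45, 3.75, 4.05, 4.35.
f(3.15) = 20/83, f(3.45) = 20/89, f(3.75) = 4/19, f(4.05) = 20/101, f(4.35) = 20/107.
Sum = Δt · [f(3.15) + f(3.45) + f(3.75) + f(4.05) + f(4.35)].
Sum ≈ 0.318343.

0.318343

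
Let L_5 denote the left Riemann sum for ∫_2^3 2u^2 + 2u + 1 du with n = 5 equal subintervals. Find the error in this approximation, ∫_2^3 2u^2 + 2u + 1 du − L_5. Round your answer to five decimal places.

1.18667

Exact integral: ∫_2^3 f(u) du ≈ 18.6666667.
L_5 = 17.48.
Error ≈ 18.6666667 − 17.48 ≈ 1.18667.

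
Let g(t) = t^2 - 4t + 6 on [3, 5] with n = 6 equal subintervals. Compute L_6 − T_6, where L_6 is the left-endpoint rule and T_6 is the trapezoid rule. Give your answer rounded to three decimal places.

L_6 ≈ 11.37037.
T_6 ≈ 12.70370.
L_6 − T_6 ≈ -1.333.

-1.333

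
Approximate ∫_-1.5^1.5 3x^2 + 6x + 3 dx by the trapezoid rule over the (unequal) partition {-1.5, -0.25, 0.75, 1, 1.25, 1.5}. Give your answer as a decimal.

17.25

Subinterval widths: 1.25, 1, 0.25, 0.25, 0.25.
f(-1.5) = 0.75, f(-0.25) = 1.6875, f(0.75) = 9.1875, f(1) = 12, f(1.25) = 15.1875, f(1.5) = 18.75.
On each subinterval the trapezoid contributes (Δx_i/2)·[f(x_{i-1}) + f(x_i)].
Sum = 17.25.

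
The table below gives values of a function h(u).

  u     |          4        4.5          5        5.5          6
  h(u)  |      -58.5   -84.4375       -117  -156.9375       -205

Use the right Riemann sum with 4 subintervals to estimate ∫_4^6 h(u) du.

-281.6875

Δu = 0.5.
Sum = 0.5·[(-84.4375) + (-117) + (-156.9375) + (-205)] = -281.6875.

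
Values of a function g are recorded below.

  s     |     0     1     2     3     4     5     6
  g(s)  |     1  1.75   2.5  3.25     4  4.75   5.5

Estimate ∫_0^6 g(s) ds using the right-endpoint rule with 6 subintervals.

Δs = 1.
Sum = 1·[1.75 + 2.5 + 3.25 + 4 + 4.75 + 5.5] = 21.75.

21.75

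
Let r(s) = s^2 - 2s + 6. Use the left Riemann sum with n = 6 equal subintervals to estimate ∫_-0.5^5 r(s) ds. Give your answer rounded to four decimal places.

Δs = (5 − (-0.5))/6 = 11/12.
Left endpoints: -0.5, 5/12, 4/3, 2.25, 19/6, 49/12.
r(-0.5) = 7.25, r(5/12) = 769/144, r(4/3) = 46/9, r(2.25) = 6.5625, r(19/6) = 349/36, r(49/12) = 2089/144.
Sum = Δs · [r(-0.5) + r(5/12) + r(4/3) + ...].
Sum ≈ 44.4265.

44.4265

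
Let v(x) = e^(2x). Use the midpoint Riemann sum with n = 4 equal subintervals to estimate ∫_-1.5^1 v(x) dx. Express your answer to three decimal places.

Δx = (1 − (-1.5))/4 = 0.625.
Midpoints: -1.1875, -0.5625, 0.0625, 0.6875.
v(-1.1875) ≈ 0.093, v(-0.5625) ≈ 0.325, v(0.0625) ≈ 1.133, v(0.6875) ≈ 3.955.
Sum = Δx · [v(-1.1875) + v(-0.5625) + v(0.0625) + v(0.6875)].
Sum ≈ 3.441.

3.441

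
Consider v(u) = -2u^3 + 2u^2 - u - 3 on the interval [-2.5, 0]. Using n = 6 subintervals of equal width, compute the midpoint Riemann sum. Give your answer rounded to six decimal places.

Δu = (0 − (-2.5))/6 = 5/12.
Midpoints: -55/24, -1.875, -35/24, -25/24, -0.625, -5/24.
v(-55/24) = 234079/6912, v(-1.875) = 19.08984375, v(-35/24) = 61619/6912, v(-25/24) = 17089/6912, v(-0.625) = -1.10546875, v(-5/24) = -18571/6912.
Sum = Δu · [v(-55/24) + v(-1.875) + v(-35/24) + ...].
Sum ≈ 25.229311.

25.229311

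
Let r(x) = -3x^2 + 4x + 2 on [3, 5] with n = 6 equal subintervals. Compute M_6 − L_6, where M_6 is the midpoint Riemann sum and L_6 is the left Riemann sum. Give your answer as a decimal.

M_6 ≈ -61.94444.
L_6 ≈ -55.44444.
M_6 − L_6 = -6.5.

-6.5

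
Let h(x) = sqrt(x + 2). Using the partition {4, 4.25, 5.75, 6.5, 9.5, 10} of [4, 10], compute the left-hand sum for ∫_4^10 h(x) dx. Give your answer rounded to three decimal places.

16.892

Subinterval widths: 0.25, 1.5, 0.75, 3, 0.5.
Left endpoints: 4, 4.25, 5.75, 6.5, 9.5.
h(4) ≈ 2.449, h(4.25) ≈ 2.500, h(5.75) ≈ 2.784, h(6.5) ≈ 2.915, h(9.5) ≈ 3.391.
Sum = Σ Δx_i · h(x_i).
Sum ≈ 16.892.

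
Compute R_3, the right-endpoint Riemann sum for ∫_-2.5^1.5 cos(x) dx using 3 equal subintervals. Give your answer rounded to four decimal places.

1.9335

Δx = (1.5 − (-2.5))/3 = 4/3.
Right endpoints: -7/6, 1/6, 1.5.
f(-7/6) ≈ 0.3932, f(1/6) ≈ 0.9861, f(1.5) ≈ 0.0707.
Sum = Δx · [f(-7/6) + f(1/6) + f(1.5)].
Sum ≈ 1.9335.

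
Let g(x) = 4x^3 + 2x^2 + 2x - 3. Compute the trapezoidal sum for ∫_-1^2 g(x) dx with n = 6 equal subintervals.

16

Δx = (2 − (-1))/6 = 0.5.
g(-1) = -7, g(-0.5) = -4, g(0) = -3, g(0.5) = -1, g(1) = 5, g(1.5) = 18, g(2) = 41.
T_6 = (Δx/2)·[g(x_0) + 2g(x_1) + ... + 2g(x_{5}) + g(x_6)].
Sum = 16.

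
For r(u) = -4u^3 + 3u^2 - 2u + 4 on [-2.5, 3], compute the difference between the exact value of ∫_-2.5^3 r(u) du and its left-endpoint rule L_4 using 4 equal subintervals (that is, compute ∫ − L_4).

-119.109375

Exact integral: ∫_-2.5^3 r(u) du = 19.9375.
L_4 = 139.046875.
Error = 19.9375 − 139.046875 = -119.109375.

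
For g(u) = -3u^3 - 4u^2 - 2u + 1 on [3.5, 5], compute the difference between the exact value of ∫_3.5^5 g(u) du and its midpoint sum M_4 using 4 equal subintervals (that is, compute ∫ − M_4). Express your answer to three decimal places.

Exact integral: ∫_3.5^5 g(u) du = -476.953125.
M_4 ≈ -476.21045.
Error ≈ -476.953125 − (-476.21045) ≈ -0.743.

-0.743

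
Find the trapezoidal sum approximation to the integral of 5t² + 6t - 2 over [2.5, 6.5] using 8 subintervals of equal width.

Δt = (6.5 − 2.5)/8 = 0.5.
f(2.5) = 44.25, f(3) = 61, f(3.5) = 80.25, f(4) = 102, f(4.5) = 126.25, f(5) = 153, f(5.5) = 182.25, f(6) = 214, f(6.5) = 248.25.
T_8 = (Δt/2)·[f(t_0) + 2f(t_1) + ... + 2f(t_{7}) + f(t_8)].
Sum = 532.5.

532.5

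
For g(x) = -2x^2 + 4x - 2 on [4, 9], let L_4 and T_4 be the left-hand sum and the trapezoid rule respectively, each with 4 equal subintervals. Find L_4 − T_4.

L_4 = -257.1875.
T_4 = -325.9375.
L_4 − T_4 = 68.75.

68.75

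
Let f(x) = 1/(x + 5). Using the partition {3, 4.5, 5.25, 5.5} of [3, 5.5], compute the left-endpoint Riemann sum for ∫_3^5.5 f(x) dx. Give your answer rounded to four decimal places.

0.2908

Subinterval widths: 1.5, 0.75, 0.25.
Left endpoints: 3, 4.5, 5.25.
f(3) = 0.125, f(4.5) = 2/19, f(5.25) = 4/41.
Sum = Σ Δx_i · f(x_i).
Sum ≈ 0.2908.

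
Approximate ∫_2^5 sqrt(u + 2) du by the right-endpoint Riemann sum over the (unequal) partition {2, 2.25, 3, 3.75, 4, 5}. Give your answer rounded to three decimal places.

Subinterval widths: 0.25, 0.75, 0.75, 0.25, 1.
Right endpoints: 2.25, 3, 3.75, 4, 5.
f(2.25) ≈ 2.062, f(3) ≈ 2.236, f(3.75) ≈ 2.398, f(4) ≈ 2.449, f(5) ≈ 2.646.
Sum = Σ Δu_i · f(u_i).
Sum ≈ 7.249.

7.249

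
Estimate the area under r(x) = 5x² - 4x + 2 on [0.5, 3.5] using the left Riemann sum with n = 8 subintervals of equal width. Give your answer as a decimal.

44.6015625

Δx = (3.5 − 0.5)/8 = 0.375.
Left endpoints: 0.5, 0.875, 1.25, 1.625, 2, 2.375, 2.75, 3.125.
r(0.5) = 1.25, r(0.875) = 2.328125, r(1.25) = 4.8125, r(1.625) = 8.703125, r(2) = 14, r(2.375) = 20.703125, r(2.75) = 28.8125, r(3.125) = 38.328125.
Sum = Δx · [r(0.5) + r(0.875) + r(1.25) + ...].
Sum = 44.6015625.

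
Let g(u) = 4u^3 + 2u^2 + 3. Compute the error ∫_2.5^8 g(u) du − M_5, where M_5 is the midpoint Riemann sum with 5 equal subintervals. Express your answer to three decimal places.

36.048

Exact integral: ∫_2.5^8 g(u) du ≈ 4404.35417.
M_5 = 4368.30625.
Error ≈ 4404.35417 − 4368.30625 ≈ 36.048.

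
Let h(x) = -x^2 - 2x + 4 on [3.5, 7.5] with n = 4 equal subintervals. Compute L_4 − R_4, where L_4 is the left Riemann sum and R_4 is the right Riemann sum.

52

L_4 = -129.
R_4 = -181.
L_4 − R_4 = 52.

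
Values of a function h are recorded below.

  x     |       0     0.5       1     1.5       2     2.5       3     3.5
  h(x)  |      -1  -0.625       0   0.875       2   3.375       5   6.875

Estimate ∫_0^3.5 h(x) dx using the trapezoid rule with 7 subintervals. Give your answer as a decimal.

Δx = 0.5.
T_7 = (0.5/2)·[(-1) + 2·(-0.625) + 2·0 + 2·0.875 + 2·2 + 2·3.375 + 2·5 + 6.875] = 6.78125.

6.78125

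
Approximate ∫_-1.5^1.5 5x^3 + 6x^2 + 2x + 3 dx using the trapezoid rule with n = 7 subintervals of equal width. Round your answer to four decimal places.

Δx = (1.5 − (-1.5))/7 = 3/7.
f(-1.5) = -3.375, f(-15/14) = 4377/2744, f(-9/14) = 7863/2744, f(-3/14) = 7677/2744, f(3/14) = 10299/2744, f(9/14) = 22209/2744, f(15/14) = 49887/2744, f(1.5) = 36.375.
T_7 = (Δx/2)·[f(x_0) + 2f(x_1) + ... + 2f(x_{6}) + f(x_7)].
Sum ≈ 23.0510.

23.0510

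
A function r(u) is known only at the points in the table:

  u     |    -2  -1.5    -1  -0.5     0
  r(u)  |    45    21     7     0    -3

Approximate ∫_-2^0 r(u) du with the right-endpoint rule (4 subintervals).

12.5

Δu = 0.5.
Sum = 0.5·[21 + 7 + 0 + (-3)] = 12.5.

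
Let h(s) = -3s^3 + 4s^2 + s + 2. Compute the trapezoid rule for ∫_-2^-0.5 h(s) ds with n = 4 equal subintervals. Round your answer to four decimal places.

Δs = (-0.5 − (-2))/4 = 0.375.
h(-2) = 40, h(-1.625) = 12191/512, h(-1.25) = 12.859375, h(-0.875) = 3173/512, h(-0.5) = 2.875.
T_4 = (Δs/2)·[h(s_0) + 2h(s_1) + 2h(s_2) + 2h(s_3) + h(s_4)].
Sum ≈ 24.1143.

24.1143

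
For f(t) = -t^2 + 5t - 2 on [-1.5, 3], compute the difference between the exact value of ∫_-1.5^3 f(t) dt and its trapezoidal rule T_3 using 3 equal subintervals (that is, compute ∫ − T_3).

1.6875

Exact integral: ∫_-1.5^3 f(t) dt = -2.25.
T_3 = -3.9375.
Error = -2.25 − (-3.9375) = 1.6875.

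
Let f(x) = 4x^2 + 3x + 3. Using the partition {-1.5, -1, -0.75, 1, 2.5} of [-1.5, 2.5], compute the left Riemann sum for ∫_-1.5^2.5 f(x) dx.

25

Subinterval widths: 0.5, 0.25, 1.75, 1.5.
Left endpoints: -1.5, -1, -0.75, 1.
f(-1.5) = 7.5, f(-1) = 4, f(-0.75) = 3, f(1) = 10.
Sum = Σ Δx_i · f(x_i).
Sum = 25.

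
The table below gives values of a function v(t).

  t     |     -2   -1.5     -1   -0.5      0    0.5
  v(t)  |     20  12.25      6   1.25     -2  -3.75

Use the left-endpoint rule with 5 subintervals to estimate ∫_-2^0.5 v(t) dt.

18.75

Δt = 0.5.
Sum = 0.5·[20 + 12.25 + 6 + 1.25 + (-2)] = 18.75.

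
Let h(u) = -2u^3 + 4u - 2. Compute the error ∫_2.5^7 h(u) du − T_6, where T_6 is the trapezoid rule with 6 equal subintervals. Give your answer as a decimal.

12.0234375

Exact integral: ∫_2.5^7 h(u) du = -1104.46875.
T_6 = -1116.4921875.
Error = -1104.46875 − (-1116.4921875) = 12.0234375.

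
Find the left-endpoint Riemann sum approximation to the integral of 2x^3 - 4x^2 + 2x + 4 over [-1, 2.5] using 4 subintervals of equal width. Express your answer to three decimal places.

Δx = (2.5 − (-1))/4 = 0.875.
Left endpoints: -1, -0.125, 0.75, 1.625.
f(-1) = -4, f(-0.125) = 3.68359375, f(0.75) = 4.09375, f(1.625) = 5.26953125.
Sum = Δx · [f(-1) + f(-0.125) + f(0.75) + f(1.625)].
Sum ≈ 7.916.

7.916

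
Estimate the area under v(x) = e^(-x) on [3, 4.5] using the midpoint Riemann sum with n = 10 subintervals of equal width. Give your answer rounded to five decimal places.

0.03864

Δx = (4.5 − 3)/10 = 0.15.
Midpoints: 3.075, 3.225, 3.375, 3.525, 3.675, 3.825, 3.975, 4.125, 4.275, 4.425.
v(3.075) ≈ 0.04619, v(3.225) ≈ 0.03976, v(3.375) ≈ 0.03422, v(3.525) ≈ 0.02945, v(3.675) ≈ 0.02535, v(3.825) ≈ 0.02182, v(3.975) ≈ 0.01878, v(4.125) ≈ 0.01616, v(4.275) ≈ 0.01391, v(4.425) ≈ 0.01197.
Sum = Δx · [v(3.075) + v(3.225) + v(3.375) + ...].
Sum ≈ 0.03864.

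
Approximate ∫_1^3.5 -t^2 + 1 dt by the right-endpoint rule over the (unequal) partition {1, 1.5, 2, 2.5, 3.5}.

Subinterval widths: 0.5, 0.5, 0.5, 1.
Right endpoints: 1.5, 2, 2.5, 3.5.
f(1.5) = -1.25, f(2) = -3, f(2.5) = -5.25, f(3.5) = -11.25.
Sum = Σ Δt_i · f(t_i).
Sum = -16.

-16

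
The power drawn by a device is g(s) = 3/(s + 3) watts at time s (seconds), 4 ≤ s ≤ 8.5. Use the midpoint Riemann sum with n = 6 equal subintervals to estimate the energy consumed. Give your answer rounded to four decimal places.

Δs = (8.5 − 4)/6 = 0.75.
Midpoints: 4.375, 5.125, 5.875, 6.625, 7.375, 8.125.
g(4.375) = 24/59, g(5.125) = 24/65, g(5.875) = 24/71, g(6.625) = 24/77, g(7.375) = 24/83, g(8.125) = 24/89.
Sum = Δs · [g(4.375) + g(5.125) + g(5.875) + ...].
Sum ≈ 1.4884.

1.4884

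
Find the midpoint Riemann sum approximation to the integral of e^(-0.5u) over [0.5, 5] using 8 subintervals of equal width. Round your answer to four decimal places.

Δu = (5 − 0.5)/8 = 0.5625.
Midpoints: 0.78125, 1.34375, 1.90625, 2.46875, 3.03125, 3.59375, 4.15625, 4.71875.
f(0.78125) ≈ 0.6766, f(1.34375) ≈ 0.5108, f(1.90625) ≈ 0.3855, f(2.46875) ≈ 0.2910, f(3.03125) ≈ 0.2197, f(3.59375) ≈ 0.1658, f(4.15625) ≈ 0.1252, f(4.71875) ≈ 0.0945.
Sum = Δu · [f(0.78125) + f(1.34375) + f(1.90625) + ...].
Sum ≈ 1.3888.

1.3888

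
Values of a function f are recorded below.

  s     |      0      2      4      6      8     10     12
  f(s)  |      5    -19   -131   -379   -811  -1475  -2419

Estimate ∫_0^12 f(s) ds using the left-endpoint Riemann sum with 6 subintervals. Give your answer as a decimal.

Δs = 2.
Sum = 2·[5 + (-19) + (-131) + (-379) + (-811) + (-1475)] = -5620.

-5620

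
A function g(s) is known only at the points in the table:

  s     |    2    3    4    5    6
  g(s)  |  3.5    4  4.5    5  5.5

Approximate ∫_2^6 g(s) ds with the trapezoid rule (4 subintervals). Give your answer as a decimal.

Δs = 1.
T_4 = (1/2)·[3.5 + 2·4 + 2·4.5 + 2·5 + 5.5] = 18.

18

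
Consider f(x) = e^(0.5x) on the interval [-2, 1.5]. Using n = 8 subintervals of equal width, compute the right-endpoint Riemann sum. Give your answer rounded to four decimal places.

3.8948

Δx = (1.5 − (-2))/8 = 0.4375.
Right endpoints: -1.5625, -1.125, -0.6875, -0.25, 0.1875, 0.625, 1.0625, 1.5.
f(-1.5625) ≈ 0.4578, f(-1.125) ≈ 0.5698, f(-0.6875) ≈ 0.7091, f(-0.25) ≈ 0.8825, f(0.1875) ≈ 1.0983, f(0.625) ≈ 1.3668, f(1.0625) ≈ 1.7011, f(1.5) ≈ 2.1170.
Sum = Δx · [f(-1.5625) + f(-1.125) + f(-0.6875) + ...].
Sum ≈ 3.8948.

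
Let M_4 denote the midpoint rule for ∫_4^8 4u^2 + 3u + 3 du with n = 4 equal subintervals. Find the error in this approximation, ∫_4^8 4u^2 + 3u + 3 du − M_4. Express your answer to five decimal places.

Exact integral: ∫_4^8 f(u) du ≈ 681.3333333.
M_4 = 680.
Error ≈ 681.3333333 − 680 ≈ 1.33333.

1.33333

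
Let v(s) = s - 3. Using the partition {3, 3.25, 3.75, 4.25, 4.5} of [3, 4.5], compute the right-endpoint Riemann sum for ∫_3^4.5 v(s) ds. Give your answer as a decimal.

Subinterval widths: 0.25, 0.5, 0.5, 0.25.
Right endpoints: 3.25, 3.75, 4.25, 4.5.
v(3.25) = 0.25, v(3.75) = 0.75, v(4.25) = 1.25, v(4.5) = 1.5.
Sum = Σ Δs_i · v(s_i).
Sum = 1.4375.

1.4375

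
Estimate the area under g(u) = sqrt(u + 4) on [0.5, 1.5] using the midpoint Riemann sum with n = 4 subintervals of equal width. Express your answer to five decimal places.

2.23519

Δu = (1.5 − 0.5)/4 = 0.25.
Midpoints: 0.625, 0.875, 1.125, 1.375.
g(0.625) ≈ 2.15058, g(0.875) ≈ 2.20794, g(1.125) ≈ 2.26385, g(1.375) ≈ 2.31840.
Sum = Δu · [g(0.625) + g(0.875) + g(1.125) + g(1.375)].
Sum ≈ 2.23519.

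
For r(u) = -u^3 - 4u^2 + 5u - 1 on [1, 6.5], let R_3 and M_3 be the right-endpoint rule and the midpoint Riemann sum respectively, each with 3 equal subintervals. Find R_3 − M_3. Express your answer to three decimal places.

R_3 ≈ -1137.07407.
M_3 ≈ -689.73119.
R_3 − M_3 ≈ -447.343.

-447.343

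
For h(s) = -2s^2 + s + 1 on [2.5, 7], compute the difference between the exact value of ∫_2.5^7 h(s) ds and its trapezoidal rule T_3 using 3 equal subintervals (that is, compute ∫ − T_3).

3.375

Exact integral: ∫_2.5^7 h(s) ds = -192.375.
T_3 = -195.75.
Error = -192.375 − (-195.75) = 3.375.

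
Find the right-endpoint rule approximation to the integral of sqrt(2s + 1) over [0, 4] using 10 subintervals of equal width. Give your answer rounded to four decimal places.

Δs = (4 − 0)/10 = 0.4.
Right endpoints: 0.4, 0.8, 1.2, 1.6, 2, 2.4, 2.8, 3.2, 3.6, 4.
f(0.4) ≈ 1.3416, f(0.8) ≈ 1.6125, f(1.2) ≈ 1.8439, f(1.6) ≈ 2.0494, f(2) ≈ 2.2361, f(2.4) ≈ 2.4083, f(2.8) ≈ 2.5690, f(3.2) ≈ 2.7203, f(3.6) ≈ 2.8636, f(4) ≈ 3.0000.
Sum = Δs · [f(0.4) + f(0.8) + f(1.2) + ...].
Sum ≈ 9.0579.

9.0579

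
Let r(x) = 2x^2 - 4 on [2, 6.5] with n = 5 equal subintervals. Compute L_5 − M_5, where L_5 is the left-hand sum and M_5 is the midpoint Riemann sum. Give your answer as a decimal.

L_5 = 126.54.
M_5 = 159.1425.
L_5 − M_5 = -32.6025.

-32.6025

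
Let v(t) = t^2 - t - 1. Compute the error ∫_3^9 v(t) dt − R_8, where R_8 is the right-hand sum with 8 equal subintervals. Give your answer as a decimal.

-25.3125

Exact integral: ∫_3^9 v(t) dt = 192.
R_8 = 217.3125.
Error = 192 − 217.3125 = -25.3125.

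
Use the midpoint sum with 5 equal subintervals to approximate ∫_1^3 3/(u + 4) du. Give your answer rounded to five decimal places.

Δu = (3 − 1)/5 = 0.4.
Midpoints: 1.2, 1.6, 2, 2.4, 2.8.
f(1.2) = 15/26, f(1.6) = 15/28, f(2) = 0.5, f(2.4) = 0.46875, f(2.8) = 15/34.
Sum = Δu · [f(1.2) + f(1.6) + f(2) + f(2.4) + f(2.8)].
Sum ≈ 1.00903.

1.00903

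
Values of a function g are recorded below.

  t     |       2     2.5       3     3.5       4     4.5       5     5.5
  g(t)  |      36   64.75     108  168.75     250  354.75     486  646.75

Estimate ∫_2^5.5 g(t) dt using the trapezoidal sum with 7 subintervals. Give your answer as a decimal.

Δt = 0.5.
T_7 = (0.5/2)·[36 + 2·64.75 + 2·108 + 2·168.75 + 2·250 + 2·354.75 + 2·486 + 646.75] = 886.8125.

886.8125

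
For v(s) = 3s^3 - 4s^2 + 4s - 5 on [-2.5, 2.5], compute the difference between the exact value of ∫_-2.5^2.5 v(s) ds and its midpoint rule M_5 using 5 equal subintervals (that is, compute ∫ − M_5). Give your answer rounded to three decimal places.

-1.667

Exact integral: ∫_-2.5^2.5 v(s) ds ≈ -66.66667.
M_5 = -65.
Error ≈ -66.66667 − (-65) ≈ -1.667.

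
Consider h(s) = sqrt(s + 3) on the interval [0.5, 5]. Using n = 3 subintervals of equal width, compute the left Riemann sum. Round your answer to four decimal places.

9.9846

Δs = (5 − 0.5)/3 = 1.5.
Left endpoints: 0.5, 2, 3.5.
h(0.5) ≈ 1.8708, h(2) ≈ 2.2361, h(3.5) ≈ 2.5495.
Sum = Δs · [h(0.5) + h(2) + h(3.5)].
Sum ≈ 9.9846.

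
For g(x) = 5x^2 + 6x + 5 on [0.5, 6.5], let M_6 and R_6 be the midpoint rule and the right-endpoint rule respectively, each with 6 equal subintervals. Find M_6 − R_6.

M_6 = 611.
R_6 = 741.5.
M_6 − R_6 = -130.5.

-130.5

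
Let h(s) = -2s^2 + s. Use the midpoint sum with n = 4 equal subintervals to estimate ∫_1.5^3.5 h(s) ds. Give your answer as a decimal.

-21.25

Δs = (3.5 − 1.5)/4 = 0.5.
Midpoints: 1.75, 2.25, 2.75, 3.25.
h(1.75) = -4.375, h(2.25) = -7.875, h(2.75) = -12.375, h(3.25) = -17.875.
Sum = Δs · [h(1.75) + h(2.25) + h(2.75) + h(3.25)].
Sum = -21.25.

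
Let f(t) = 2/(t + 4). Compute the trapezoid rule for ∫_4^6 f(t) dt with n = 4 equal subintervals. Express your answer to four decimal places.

Δt = (6 − 4)/4 = 0.5.
f(4) = 0.25, f(4.5) = 4/17, f(5) = 2/9, f(5.5) = 4/19, f(6) = 0.2.
T_4 = (Δt/2)·[f(t_0) + 2f(t_1) + 2f(t_2) + 2f(t_3) + f(t_4)].
Sum ≈ 0.4465.

0.4465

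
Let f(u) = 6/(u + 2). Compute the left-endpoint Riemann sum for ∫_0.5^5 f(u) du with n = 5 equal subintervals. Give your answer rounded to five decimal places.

6.92776

Δu = (5 − 0.5)/5 = 0.9.
Left endpoints: 0.5, 1.4, 2.3, 3.2, 4.1.
f(0.5) = 2.4, f(1.4) = 30/17, f(2.3) = 60/43, f(3.2) = 15/13, f(4.1) = 60/61.
Sum = Δu · [f(0.5) + f(1.4) + f(2.3) + f(3.2) + f(4.1)].
Sum ≈ 6.92776.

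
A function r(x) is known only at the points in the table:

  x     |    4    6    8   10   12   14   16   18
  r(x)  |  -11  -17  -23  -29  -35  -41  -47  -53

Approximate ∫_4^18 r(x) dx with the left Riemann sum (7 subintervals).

-406

Δx = 2.
Sum = 2·[(-11) + (-17) + (-23) + (-29) + (-35) + (-41) + (-47)] = -406.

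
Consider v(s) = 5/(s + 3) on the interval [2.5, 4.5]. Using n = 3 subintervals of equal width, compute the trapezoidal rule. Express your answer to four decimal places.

Δs = (4.5 − 2.5)/3 = 2/3.
v(2.5) = 10/11, v(19/6) = 30/37, v(23/6) = 30/41, v(4.5) = 2/3.
T_3 = (Δs/2)·[v(s_0) + 2v(s_1) + 2v(s_2) + v(s_3)].
Sum ≈ 1.5536.

1.5536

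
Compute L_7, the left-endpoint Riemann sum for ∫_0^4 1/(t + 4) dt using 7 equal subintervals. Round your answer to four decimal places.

0.7301

Δt = (4 − 0)/7 = 4/7.
Left endpoints: 0, 4/7, 8/7, 12/7, 16/7, 20/7, 24/7.
f(0) = 0.25, f(4/7) = 0.21875, f(8/7) = 7/36, f(12/7) = 0.175, f(16/7) = 7/44, f(20/7) = 7/48, f(24/7) = 7/52.
Sum = Δt · [f(0) + f(4/7) + f(8/7) + ...].
Sum ≈ 0.7301.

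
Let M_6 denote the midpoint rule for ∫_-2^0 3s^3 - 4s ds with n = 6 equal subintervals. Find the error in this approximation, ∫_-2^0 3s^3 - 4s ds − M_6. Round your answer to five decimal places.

Exact integral: ∫_-2^0 f(s) ds = -4.
M_6 ≈ -3.8333333.
Error ≈ -4 − (-3.8333333) ≈ -0.16667.

-0.16667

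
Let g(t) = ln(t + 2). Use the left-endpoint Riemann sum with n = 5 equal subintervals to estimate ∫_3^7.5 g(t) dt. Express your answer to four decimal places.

Δt = (7.5 − 3)/5 = 0.9.
Left endpoints: 3, 3.9, 4.8, 5.7, 6.6.
g(3) ≈ 1.6094, g(3.9) ≈ 1.7750, g(4.8) ≈ 1.9169, g(5.7) ≈ 2.0412, g(6.6) ≈ 2.1518.
Sum = Δt · [g(3) + g(3.9) + g(4.8) + g(5.7) + g(6.6)].
Sum ≈ 8.5449.

8.5449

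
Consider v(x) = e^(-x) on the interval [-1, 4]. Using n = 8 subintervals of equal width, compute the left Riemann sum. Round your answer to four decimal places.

3.6310

Δx = (4 − (-1))/8 = 0.625.
Left endpoints: -1, -0.375, 0.25, 0.875, 1.5, 2.125, 2.75, 3.375.
v(-1) ≈ 2.7183, v(-0.375) ≈ 1.4550, v(0.25) ≈ 0.7788, v(0.875) ≈ 0.4169, v(1.5) ≈ 0.2231, v(2.125) ≈ 0.1194, v(2.75) ≈ 0.0639, v(3.375) ≈ 0.0342.
Sum = Δx · [v(-1) + v(-0.375) + v(0.25) + ...].
Sum ≈ 3.6310.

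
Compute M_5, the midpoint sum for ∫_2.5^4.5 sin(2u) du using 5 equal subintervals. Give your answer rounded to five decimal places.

Δu = (4.5 − 2.5)/5 = 0.4.
Midpoints: 2.7, 3.1, 3.5, 3.9, 4.3.
f(2.7) ≈ -0.77276, f(3.1) ≈ -0.08309, f(3.5) ≈ 0.65699, f(3.9) ≈ 0.99854, f(4.3) ≈ 0.73440.
Sum = Δu · [f(2.7) + f(3.1) + f(3.5) + f(3.9) + f(4.3)].
Sum ≈ 0.61363.

0.61363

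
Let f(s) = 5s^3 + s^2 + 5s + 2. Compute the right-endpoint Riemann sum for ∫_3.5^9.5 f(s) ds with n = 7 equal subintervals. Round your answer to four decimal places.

12336.2602

Δs = (9.5 − 3.5)/7 = 6/7.
Right endpoints: 61/14, 73/14, 85/14, 97/14, 109/14, 121/14, 9.5.
f(61/14) = 1252267/2744, f(73/14) = 2096719/2744, f(85/14) = 3260563/2744, f(97/14) = 4795639/2744, f(109/14) = 6753787/2744, f(121/14) = 9186847/2744, f(9.5) = 4426.625.
Sum = Δs · [f(61/14) + f(73/14) + f(85/14) + ...].
Sum ≈ 12336.2602.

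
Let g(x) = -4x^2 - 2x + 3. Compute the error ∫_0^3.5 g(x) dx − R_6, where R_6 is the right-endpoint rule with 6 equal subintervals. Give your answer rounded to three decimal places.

17.127

Exact integral: ∫_0^3.5 g(x) dx ≈ -58.91667.
R_6 ≈ -76.04398.
Error ≈ -58.91667 − (-76.04398) ≈ 17.127.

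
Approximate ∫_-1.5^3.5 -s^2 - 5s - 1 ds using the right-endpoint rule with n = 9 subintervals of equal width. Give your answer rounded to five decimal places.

-55.39609

Δs = (3.5 − (-1.5))/9 = 5/9.
Right endpoints: -17/18, -7/18, 1/6, 13/18, 23/18, 11/6, 43/18, 53/18, 3.5.
f(-17/18) = 917/324, f(-7/18) = 257/324, f(1/6) = -67/36, f(13/18) = -1663/324, f(23/18) = -2923/324, f(11/6) = -487/36, f(43/18) = -6043/324, f(53/18) = -7903/324, f(3.5) = -30.75.
Sum = Δs · [f(-17/18) + f(-7/18) + f(1/6) + ...].
Sum ≈ -55.39609.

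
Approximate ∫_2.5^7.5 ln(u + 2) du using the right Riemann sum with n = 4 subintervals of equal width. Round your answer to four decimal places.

10.0708

Δu = (7.5 − 2.5)/4 = 1.25.
Right endpoints: 3.75, 5, 6.25, 7.5.
f(3.75) ≈ 1.7492, f(5) ≈ 1.9459, f(6.25) ≈ 2.1102, f(7.5) ≈ 2.2513.
Sum = Δu · [f(3.75) + f(5) + f(6.25) + f(7.5)].
Sum ≈ 10.0708.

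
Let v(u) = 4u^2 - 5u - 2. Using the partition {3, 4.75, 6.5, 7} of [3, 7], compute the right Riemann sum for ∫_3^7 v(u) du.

Subinterval widths: 1.75, 1.75, 0.5.
Right endpoints: 4.75, 6.5, 7.
v(4.75) = 64.5, v(6.5) = 134.5, v(7) = 159.
Sum = Σ Δu_i · v(u_i).
Sum = 427.75.

427.75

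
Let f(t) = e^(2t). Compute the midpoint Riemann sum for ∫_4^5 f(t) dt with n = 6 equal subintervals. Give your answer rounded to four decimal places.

9478.8095

Δt = (5 − 4)/6 = 1/6.
Midpoints: 49/12, 4.25, 53/12, 55/12, 4.75, 59/12.
f(49/12) ≈ 3521.5858, f(4.25) ≈ 4914.7688, f(53/12) ≈ 6859.1125, f(55/12) ≈ 9572.6626, f(4.75) ≈ 13359.7268, f(59/12) ≈ 18645.0008.
Sum = Δt · [f(49/12) + f(4.25) + f(53/12) + ...].
Sum ≈ 9478.8095.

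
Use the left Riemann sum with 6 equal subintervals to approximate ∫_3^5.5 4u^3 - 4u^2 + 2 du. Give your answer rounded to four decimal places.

558.1916

Δu = (5.5 − 3)/6 = 5/12.
Left endpoints: 3, 41/12, 23/6, 4.25, 14/3, 61/12.
f(3) = 74, f(41/12) = 49613/432, f(23/6) = 9101/54, f(4.25) = 236.8125, f(14/3) = 8678/27, f(61/12) = 183193/432.
Sum = Δu · [f(3) + f(41/12) + f(23/6) + ...].
Sum ≈ 558.1916.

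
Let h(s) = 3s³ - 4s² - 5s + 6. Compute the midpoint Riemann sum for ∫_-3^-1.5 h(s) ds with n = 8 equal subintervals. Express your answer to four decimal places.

-62.4716

Δs = (-1.5 − (-3))/8 = 0.1875.
Midpoints: -2.90625, -2.71875, -2.53125, -2.34375, -2.15625, -1.96875, -1.78125, -1.59375.
h(-2.90625) = -2847375/32768, h(-2.71875) = -2302293/32768, h(-2.53125) = -1822803/32768, h(-2.34375) = -1405017/32768, h(-2.15625) = -1045047/32768, h(-1.96875) = -739005/32768, h(-1.78125) = -483003/32768, h(-1.59375) = -273153/32768.
Sum = Δs · [h(-2.90625) + h(-2.71875) + h(-2.53125) + ...].
Sum ≈ -62.4716.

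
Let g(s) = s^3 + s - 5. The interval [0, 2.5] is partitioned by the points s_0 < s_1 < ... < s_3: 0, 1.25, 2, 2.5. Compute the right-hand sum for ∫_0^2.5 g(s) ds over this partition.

Subinterval widths: 1.25, 0.75, 0.5.
Right endpoints: 1.25, 2, 2.5.
g(1.25) = -1.796875, g(2) = 5, g(2.5) = 13.125.
Sum = Σ Δs_i · g(s_i).
Sum = 8.06640625.

8.06640625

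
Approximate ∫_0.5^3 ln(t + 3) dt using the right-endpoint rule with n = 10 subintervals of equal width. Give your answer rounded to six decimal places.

3.932641

Δt = (3 − 0.5)/10 = 0.25.
Right endpoints: 0.75, 1, 1.25, 1.5, 1.75, 2, 2.25, 2.5, 2.75, 3.
f(0.75) ≈ 1.321756, f(1) ≈ 1.386294, f(1.25) ≈ 1.446919, f(1.5) ≈ 1.504077, f(1.75) ≈ 1.558145, f(2) ≈ 1.609438, f(2.25) ≈ 1.658228, f(2.5) ≈ 1.704748, f(2.75) ≈ 1.749200, f(3) ≈ 1.791759.
Sum = Δt · [f(0.75) + f(1) + f(1.25) + ...].
Sum ≈ 3.932641.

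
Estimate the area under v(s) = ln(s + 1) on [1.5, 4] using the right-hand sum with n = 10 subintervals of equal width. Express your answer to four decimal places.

Δs = (4 − 1.5)/10 = 0.25.
Right endpoints: 1.75, 2, 2.25, 2.5, 2.75, 3, 3.25, 3.5, 3.75, 4.
v(1.75) ≈ 1.0116, v(2) ≈ 1.0986, v(2.25) ≈ 1.1787, v(2.5) ≈ 1.2528, v(2.75) ≈ 1.3218, v(3) ≈ 1.3863, v(3.25) ≈ 1.4469, v(3.5) ≈ 1.5041, v(3.75) ≈ 1.5581, v(4) ≈ 1.6094.
Sum = Δs · [v(1.75) + v(2) + v(2.25) + ...].
Sum ≈ 3.3421.

3.3421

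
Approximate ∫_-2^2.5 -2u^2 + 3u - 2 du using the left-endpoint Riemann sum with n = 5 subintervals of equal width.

-26.64

Δu = (2.5 − (-2))/5 = 0.9.
Left endpoints: -2, -1.1, -0.2, 0.7, 1.6.
f(-2) = -16, f(-1.1) = -7.72, f(-0.2) = -2.68, f(0.7) = -0.88, f(1.6) = -2.32.
Sum = Δu · [f(-2) + f(-1.1) + f(-0.2) + f(0.7) + f(1.6)].
Sum = -26.64.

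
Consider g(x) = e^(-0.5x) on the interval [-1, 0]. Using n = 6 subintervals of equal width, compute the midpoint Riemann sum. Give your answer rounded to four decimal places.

1.2971

Δx = (0 − (-1))/6 = 1/6.
Midpoints: -11/12, -0.75, -7/12, -5/12, -0.25, -1/12.
g(-11/12) ≈ 1.5814, g(-0.75) ≈ 1.4550, g(-7/12) ≈ 1.3387, g(-5/12) ≈ 1.2316, g(-0.25) ≈ 1.1331, g(-1/12) ≈ 1.0425.
Sum = Δx · [g(-11/12) + g(-0.75) + g(-7/12) + ...].
Sum ≈ 1.2971.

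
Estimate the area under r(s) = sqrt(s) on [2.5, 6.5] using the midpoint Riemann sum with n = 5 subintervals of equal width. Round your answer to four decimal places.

Δs = (6.5 − 2.5)/5 = 0.8.
Midpoints: 2.9, 3.7, 4.5, 5.3, 6.1.
r(2.9) ≈ 1.7029, r(3.7) ≈ 1.9235, r(4.5) ≈ 2.1213, r(5.3) ≈ 2.3022, r(6.1) ≈ 2.4698.
Sum = Δs · [r(2.9) + r(3.7) + r(4.5) + r(5.3) + r(6.1)].
Sum ≈ 8.4158.

8.4158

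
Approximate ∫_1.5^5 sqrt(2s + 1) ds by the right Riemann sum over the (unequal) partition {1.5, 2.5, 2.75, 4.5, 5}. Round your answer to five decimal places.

10.27917

Subinterval widths: 1, 0.25, 1.75, 0.5.
Right endpoints: 2.5, 2.75, 4.5, 5.
f(2.5) ≈ 2.44949, f(2.75) ≈ 2.54951, f(4.5) ≈ 3.16228, f(5) ≈ 3.31662.
Sum = Σ Δs_i · f(s_i).
Sum ≈ 10.27917.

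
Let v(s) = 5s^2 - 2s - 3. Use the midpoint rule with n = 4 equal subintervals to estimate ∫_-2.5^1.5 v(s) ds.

Δs = (1.5 − (-2.5))/4 = 1.
Midpoints: -2, -1, 0, 1.
v(-2) = 21, v(-1) = 4, v(0) = -3, v(1) = 0.
Sum = Δs · [v(-2) + v(-1) + v(0) + v(1)].
Sum = 22.

22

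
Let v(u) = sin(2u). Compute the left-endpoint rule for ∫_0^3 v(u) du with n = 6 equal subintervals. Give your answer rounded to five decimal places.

Δu = (3 − 0)/6 = 0.5.
Left endpoints: 0, 0.5, 1, 1.5, 2, 2.5.
v(0) ≈ 0.00000, v(0.5) ≈ 0.84147, v(1) ≈ 0.90930, v(1.5) ≈ 0.14112, v(2) ≈ -0.75680, v(2.5) ≈ -0.95892.
Sum = Δu · [v(0) + v(0.5) + v(1) + ...].
Sum ≈ 0.08808.

0.08808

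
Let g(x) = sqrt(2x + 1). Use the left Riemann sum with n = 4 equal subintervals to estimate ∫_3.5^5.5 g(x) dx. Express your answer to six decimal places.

Δx = (5.5 − 3.5)/4 = 0.5.
Left endpoints: 3.5, 4, 4.5, 5.
g(3.5) ≈ 2.828427, g(4) ≈ 3.000000, g(4.5) ≈ 3.162278, g(5) ≈ 3.316625.
Sum = Δx · [g(3.5) + g(4) + g(4.5) + g(5)].
Sum ≈ 6.153665.

6.153665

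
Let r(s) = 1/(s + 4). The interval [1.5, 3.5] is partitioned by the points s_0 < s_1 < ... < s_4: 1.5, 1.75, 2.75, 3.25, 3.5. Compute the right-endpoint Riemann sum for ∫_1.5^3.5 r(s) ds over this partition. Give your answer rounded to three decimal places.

Subinterval widths: 0.25, 1, 0.5, 0.25.
Right endpoints: 1.75, 2.75, 3.25, 3.5.
r(1.75) = 4/23, r(2.75) = 4/27, r(3.25) = 4/29, r(3.5) = 2/15.
Sum = Σ Δs_i · r(s_i).
Sum ≈ 0.294.

0.294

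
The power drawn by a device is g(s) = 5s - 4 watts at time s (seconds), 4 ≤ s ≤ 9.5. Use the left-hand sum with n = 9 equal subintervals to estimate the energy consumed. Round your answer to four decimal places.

155.2222

Δs = (9.5 − 4)/9 = 11/18.
Left endpoints: 4, 83/18, 47/9, 35/6, 58/9, 127/18, 23/3, 149/18, 80/9.
g(4) = 16, g(83/18) = 343/18, g(47/9) = 199/9, g(35/6) = 151/6, g(58/9) = 254/9, g(127/18) = 563/18, g(23/3) = 103/3, g(149/18) = 673/18, g(80/9) = 364/9.
Sum = Δs · [g(4) + g(83/18) + g(47/9) + ...].
Sum ≈ 155.2222.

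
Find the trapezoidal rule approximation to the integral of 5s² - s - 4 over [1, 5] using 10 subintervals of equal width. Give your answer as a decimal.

Δs = (5 − 1)/10 = 0.4.
f(1) = 0, f(1.4) = 4.4, f(1.8) = 10.4, f(2.2) = 18, f(2.6) = 27.2, f(3) = 38, f(3.4) = 50.4, f(3.8) = 64.4, f(4.2) = 80, f(4.6) = 97.2, f(5) = 116.
T_10 = (Δs/2)·[f(s_0) + 2f(s_1) + ... + 2f(s_{9}) + f(s_10)].
Sum = 179.2.

179.2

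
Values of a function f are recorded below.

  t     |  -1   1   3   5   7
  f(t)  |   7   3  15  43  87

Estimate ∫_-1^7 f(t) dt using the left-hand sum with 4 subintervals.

Δt = 2.
Sum = 2·[7 + 3 + 15 + 43] = 136.

136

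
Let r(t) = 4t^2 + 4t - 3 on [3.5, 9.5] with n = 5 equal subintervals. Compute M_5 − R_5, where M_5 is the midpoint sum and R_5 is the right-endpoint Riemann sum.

-210.24

M_5 = 1221.12.
R_5 = 1431.36.
M_5 − R_5 = -210.24.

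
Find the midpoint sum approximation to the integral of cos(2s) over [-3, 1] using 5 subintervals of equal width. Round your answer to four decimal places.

0.3512

Δs = (1 − (-3))/5 = 0.8.
Midpoints: -2.6, -1.8, -1, -0.2, 0.6.
f(-2.6) ≈ 0.4685, f(-1.8) ≈ -0.8968, f(-1) ≈ -0.4161, f(-0.2) ≈ 0.9211, f(0.6) ≈ 0.3624.
Sum = Δs · [f(-2.6) + f(-1.8) + f(-1) + f(-0.2) + f(0.6)].
Sum ≈ 0.3512.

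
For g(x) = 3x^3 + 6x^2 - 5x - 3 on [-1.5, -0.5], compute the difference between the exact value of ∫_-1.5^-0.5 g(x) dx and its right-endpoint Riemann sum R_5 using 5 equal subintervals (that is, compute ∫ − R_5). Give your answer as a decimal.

Exact integral: ∫_-1.5^-0.5 g(x) dx = 4.75.
R_5 = 4.005.
Error = 4.75 − 4.005 = 0.745.

0.745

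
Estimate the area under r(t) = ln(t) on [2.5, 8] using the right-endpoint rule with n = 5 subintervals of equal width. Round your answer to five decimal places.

9.45705

Δt = (8 − 2.5)/5 = 1.1.
Right endpoints: 3.6, 4.7, 5.8, 6.9, 8.
r(3.6) ≈ 1.28093, r(4.7) ≈ 1.54756, r(5.8) ≈ 1.75786, r(6.9) ≈ 1.93152, r(8) ≈ 2.07944.
Sum = Δt · [r(3.6) + r(4.7) + r(5.8) + r(6.9) + r(8)].
Sum ≈ 9.45705.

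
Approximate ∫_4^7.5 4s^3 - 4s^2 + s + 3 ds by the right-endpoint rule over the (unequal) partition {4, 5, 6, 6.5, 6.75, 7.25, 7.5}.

2901.328125

Subinterval widths: 1, 1, 0.5, 0.25, 0.5, 0.25.
Right endpoints: 5, 6, 6.5, 6.75, 7.25, 7.5.
f(5) = 408, f(6) = 729, f(6.5) = 939, f(6.75) = 1057.6875, f(7.25) = 1324.3125, f(7.5) = 1473.
Sum = Σ Δs_i · f(s_i).
Sum = 2901.328125.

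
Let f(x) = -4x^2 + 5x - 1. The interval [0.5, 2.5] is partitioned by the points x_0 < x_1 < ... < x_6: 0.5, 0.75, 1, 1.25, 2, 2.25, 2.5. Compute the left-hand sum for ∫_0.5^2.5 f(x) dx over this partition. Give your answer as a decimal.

Subinterval widths: 0.25, 0.25, 0.25, 0.75, 0.25, 0.25.
Left endpoints: 0.5, 0.75, 1, 1.25, 2, 2.25.
f(0.5) = 0.5, f(0.75) = 0.5, f(1) = 0, f(1.25) = -1, f(2) = -7, f(2.25) = -10.
Sum = Σ Δx_i · f(x_i).
Sum = -4.75.

-4.75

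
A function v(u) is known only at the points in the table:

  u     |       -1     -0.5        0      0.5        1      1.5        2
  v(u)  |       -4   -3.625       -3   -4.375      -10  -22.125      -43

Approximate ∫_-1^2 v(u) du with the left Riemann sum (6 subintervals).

Δu = 0.5.
Sum = 0.5·[(-4) + (-3.625) + (-3) + (-4.375) + (-10) + (-22.125)] = -23.5625.

-23.5625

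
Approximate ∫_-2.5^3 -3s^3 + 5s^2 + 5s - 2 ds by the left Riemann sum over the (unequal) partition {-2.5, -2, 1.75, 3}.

159.29296875

Subinterval widths: 0.5, 3.75, 1.25.
Left endpoints: -2.5, -2, 1.75.
f(-2.5) = 63.625, f(-2) = 32, f(1.75) = 5.984375.
Sum = Σ Δs_i · f(s_i).
Sum = 159.29296875.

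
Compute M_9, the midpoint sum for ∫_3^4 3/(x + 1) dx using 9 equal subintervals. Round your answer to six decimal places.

Δx = (4 − 3)/9 = 1/9.
Midpoints: 55/18, 19/6, 59/18, 61/18, 3.5, 65/18, 67/18, 23/6, 71/18.
f(55/18) = 54/73, f(19/6) = 0.72, f(59/18) = 54/77, f(61/18) = 54/79, f(3.5) = 2/3, f(65/18) = 54/83, f(67/18) = 54/85, f(23/6) = 18/29, f(71/18) = 54/89.
Sum = Δx · [f(55/18) + f(19/6) + f(59/18) + ...].
Sum ≈ 0.669396.

0.669396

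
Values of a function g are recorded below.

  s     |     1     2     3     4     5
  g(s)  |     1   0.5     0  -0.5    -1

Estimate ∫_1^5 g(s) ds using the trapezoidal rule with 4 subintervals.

0

Δs = 1.
T_4 = (1/2)·[1 + 2·0.5 + 2·0 + 2·(-0.5) + (-1)] = 0.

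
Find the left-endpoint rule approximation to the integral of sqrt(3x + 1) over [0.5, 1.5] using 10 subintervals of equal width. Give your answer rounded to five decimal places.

Δx = (1.5 − 0.5)/10 = 0.1.
Left endpoints: 0.5, 0.6, 0.7, 0.8, 0.9, 1, 1.1, 1.2, 1.3, 1.4.
f(0.5) ≈ 1.58114, f(0.6) ≈ 1.67332, f(0.7) ≈ 1.76068, f(0.8) ≈ 1.84391, f(0.9) ≈ 1.92354, f(1) ≈ 2.00000, f(1.1) ≈ 2.07364, f(1.2) ≈ 2.14476, f(1.3) ≈ 2.21359, f(1.4) ≈ 2.28035.
Sum = Δx · [f(0.5) + f(0.6) + f(0.7) + ...].
Sum ≈ 1.94949.

1.94949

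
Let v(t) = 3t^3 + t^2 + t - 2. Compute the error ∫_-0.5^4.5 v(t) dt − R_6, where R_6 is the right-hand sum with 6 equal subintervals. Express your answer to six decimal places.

-135.474537

Exact integral: ∫_-0.5^4.5 v(t) dt ≈ 337.91666667.
R_6 ≈ 473.39120370.
Error ≈ 337.91666667 − 473.39120370 ≈ -135.474537.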